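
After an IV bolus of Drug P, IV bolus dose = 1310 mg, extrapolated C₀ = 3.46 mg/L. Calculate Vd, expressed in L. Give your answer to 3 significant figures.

Vd = Dose / C₀ = 1310 / 3.46 = 378.6 L

379 L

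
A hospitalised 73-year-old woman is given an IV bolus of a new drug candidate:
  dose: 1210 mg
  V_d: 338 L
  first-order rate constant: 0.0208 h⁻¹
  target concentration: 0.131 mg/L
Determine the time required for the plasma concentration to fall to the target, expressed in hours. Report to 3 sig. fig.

C₀ = Dose / Vd = 1210 / 338 = 3.580 mg/L
t = ln(C₀ / C) / k = ln(3.580 / 0.131) / 0.02080
  = ln(27.33) / 0.02080 = 3.308 / 0.02080 = 159.0 h

159 h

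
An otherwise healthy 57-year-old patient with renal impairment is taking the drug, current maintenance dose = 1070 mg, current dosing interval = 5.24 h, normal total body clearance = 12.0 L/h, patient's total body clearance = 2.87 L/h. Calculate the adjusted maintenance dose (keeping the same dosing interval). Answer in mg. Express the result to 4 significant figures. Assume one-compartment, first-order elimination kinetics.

255.9 mg

To keep the same average steady-state level, dosing rate must scale with clearance.
CL ratio = 2.87 / 12.0 = 0.2392
New dose (same interval) = 1070 × 0.2392 = 255.9 mg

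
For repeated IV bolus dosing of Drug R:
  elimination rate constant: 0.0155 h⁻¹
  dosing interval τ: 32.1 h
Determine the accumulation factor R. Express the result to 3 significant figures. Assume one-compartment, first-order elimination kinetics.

2.55

e^(−kτ) = e^(−0.01550 × 32.1) = 0.6080
Accumulation ratio R = 1 / (1 − e^(−kτ)) = 1 / (1 − 0.6080) = 2.551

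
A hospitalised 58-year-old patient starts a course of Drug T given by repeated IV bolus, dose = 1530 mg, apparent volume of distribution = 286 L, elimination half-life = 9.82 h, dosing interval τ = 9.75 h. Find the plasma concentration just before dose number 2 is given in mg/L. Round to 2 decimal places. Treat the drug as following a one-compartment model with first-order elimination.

2.69 mg/L

C₀ per dose = Dose / Vd = 1530 / 286 = 5.350 mg/L
k = ln2 / t½ = 0.693147 / 9.82 = 0.07059 h⁻¹
Fraction remaining after one interval: r = e^(−kτ) = e^(−0.07059 × 9.75) = 0.5025
Before dose 2, 1 dose has been given (aged 1τ).
C_trough = C₀ × r = 5.350 × 0.5025 = 2.688 mg/L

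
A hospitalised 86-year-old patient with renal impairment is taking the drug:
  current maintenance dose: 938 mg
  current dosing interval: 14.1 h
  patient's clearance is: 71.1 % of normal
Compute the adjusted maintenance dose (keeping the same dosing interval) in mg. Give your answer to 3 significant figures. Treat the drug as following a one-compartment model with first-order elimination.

To keep the same average steady-state level, dosing rate must scale with clearance.
CL ratio = 71.1 / 100 = 0.7110
New dose (same interval) = 938 × 0.7110 = 666.9 mg

667 mg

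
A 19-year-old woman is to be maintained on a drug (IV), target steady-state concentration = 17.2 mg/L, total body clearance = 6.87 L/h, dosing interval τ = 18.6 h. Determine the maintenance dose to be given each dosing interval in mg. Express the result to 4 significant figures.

2198 mg

At steady state, Dose/τ = Css × CL.
Dose = Css × CL × τ = 17.2 × 6.870 × 18.6 = 2198 mg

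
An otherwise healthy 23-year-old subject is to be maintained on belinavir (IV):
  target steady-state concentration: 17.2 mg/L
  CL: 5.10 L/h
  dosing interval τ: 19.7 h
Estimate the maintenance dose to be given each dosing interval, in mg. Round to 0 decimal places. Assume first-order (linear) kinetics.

At steady state, Dose/τ = Css × CL.
Dose = Css × CL × τ = 17.2 × 5.100 × 19.7 = 1728 mg

1728 mg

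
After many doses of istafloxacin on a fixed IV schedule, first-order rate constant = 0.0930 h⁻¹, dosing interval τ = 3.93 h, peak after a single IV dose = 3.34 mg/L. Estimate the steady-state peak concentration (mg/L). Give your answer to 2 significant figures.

11 mg/L

e^(−kτ) = e^(−0.09300 × 3.93) = 0.6939
Accumulation ratio R = 1 / (1 − e^(−kτ)) = 1 / (1 − 0.6939) = 3.267
Steady-state peak = C₀ × R = 3.34 × 3.267 = 10.91 mg/L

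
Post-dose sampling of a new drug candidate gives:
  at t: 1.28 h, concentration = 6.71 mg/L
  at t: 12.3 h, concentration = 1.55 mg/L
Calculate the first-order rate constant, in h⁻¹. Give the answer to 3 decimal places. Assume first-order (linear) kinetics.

0.133 h⁻¹

k = ln(C₁/C₂) / (t₂ − t₁) = ln(6.71/1.55) / (12.3 − 1.28)
  = 1.465 / 11.02 = 0.1329 h⁻¹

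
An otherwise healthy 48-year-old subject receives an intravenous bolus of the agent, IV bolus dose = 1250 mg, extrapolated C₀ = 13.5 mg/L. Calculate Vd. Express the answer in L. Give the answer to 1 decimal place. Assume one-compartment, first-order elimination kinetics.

Vd = Dose / C₀ = 1250 / 13.5 = 92.59 L

92.6 L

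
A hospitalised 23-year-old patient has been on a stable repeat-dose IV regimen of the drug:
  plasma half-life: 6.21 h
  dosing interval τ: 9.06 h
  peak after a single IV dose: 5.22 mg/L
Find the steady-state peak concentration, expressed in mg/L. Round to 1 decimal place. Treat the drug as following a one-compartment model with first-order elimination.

k = ln2 / t½ = 0.693147 / 6.21 = 0.1116 h⁻¹
e^(−kτ) = e^(−0.1116 × 9.06) = 0.3638
Accumulation ratio R = 1 / (1 − e^(−kτ)) = 1 / (1 − 0.3638) = 1.572
Steady-state peak = C₀ × R = 5.22 × 1.572 = 8.206 mg/L

8.2 mg/L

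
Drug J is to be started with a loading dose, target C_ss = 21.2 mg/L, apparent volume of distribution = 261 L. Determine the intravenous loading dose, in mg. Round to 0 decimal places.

5533 mg

LD = Css × Vd = 21.2 × 261 = 5533 mg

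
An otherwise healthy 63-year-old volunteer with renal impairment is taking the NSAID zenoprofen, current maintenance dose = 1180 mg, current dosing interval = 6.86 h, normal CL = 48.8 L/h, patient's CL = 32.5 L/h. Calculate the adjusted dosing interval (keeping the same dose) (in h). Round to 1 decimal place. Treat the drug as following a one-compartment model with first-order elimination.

10.3 h

To keep the same average steady-state level, dosing rate must scale with clearance.
CL ratio = 32.5 / 48.8 = 0.6660
New interval (same dose) = 6.86 / 0.6660 = 10.30 h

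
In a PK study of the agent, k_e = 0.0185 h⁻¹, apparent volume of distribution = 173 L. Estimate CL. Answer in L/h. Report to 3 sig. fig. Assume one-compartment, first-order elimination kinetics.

CL = k × Vd = 0.0185 × 173 = 3.201 L/h

3.20 L/h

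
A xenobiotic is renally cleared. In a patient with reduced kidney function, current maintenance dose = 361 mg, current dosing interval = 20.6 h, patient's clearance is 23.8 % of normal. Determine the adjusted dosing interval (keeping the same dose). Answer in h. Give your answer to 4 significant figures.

To keep the same average steady-state level, dosing rate must scale with clearance.
CL ratio = 23.8 / 100 = 0.2380
New interval (same dose) = 20.6 / 0.2380 = 86.55 h

86.55 h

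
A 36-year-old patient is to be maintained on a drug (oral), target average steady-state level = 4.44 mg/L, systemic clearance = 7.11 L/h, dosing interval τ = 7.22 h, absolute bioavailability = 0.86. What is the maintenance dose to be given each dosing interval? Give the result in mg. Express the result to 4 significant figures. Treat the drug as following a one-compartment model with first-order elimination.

265.0 mg

At steady state, F × (Dose/τ) = Css × CL.
Dose = Css × CL × τ / F = 4.44 × 7.110 × 7.22 / 0.86 = 265.0 mg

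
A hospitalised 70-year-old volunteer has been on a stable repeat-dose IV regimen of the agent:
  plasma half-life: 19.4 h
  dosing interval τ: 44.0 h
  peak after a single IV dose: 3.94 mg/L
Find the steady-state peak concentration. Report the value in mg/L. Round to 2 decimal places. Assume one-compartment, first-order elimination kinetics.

4.97 mg/L

k = ln2 / t½ = 0.693147 / 19.4 = 0.03573 h⁻¹
e^(−kτ) = e^(−0.03573 × 44.0) = 0.2076
Accumulation ratio R = 1 / (1 − e^(−kτ)) = 1 / (1 − 0.2076) = 1.262
Steady-state peak = C₀ × R = 3.94 × 1.262 = 4.972 mg/L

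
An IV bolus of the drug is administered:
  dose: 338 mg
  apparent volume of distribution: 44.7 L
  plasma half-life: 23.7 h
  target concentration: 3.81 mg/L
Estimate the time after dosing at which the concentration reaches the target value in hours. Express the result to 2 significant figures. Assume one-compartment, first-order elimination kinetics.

23 h

C₀ = Dose / Vd = 338.0 / 44.7 = 7.562 mg/L
k = ln2 / t½ = 0.693147 / 23.7 = 0.02925 h⁻¹
t = ln(C₀ / C) / k = ln(7.562 / 3.81) / 0.02925
  = ln(1.985) / 0.02925 = 0.6856 / 0.02925 = 23.44 h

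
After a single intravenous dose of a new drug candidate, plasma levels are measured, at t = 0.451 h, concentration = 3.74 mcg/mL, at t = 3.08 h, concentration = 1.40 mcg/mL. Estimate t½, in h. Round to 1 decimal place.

1.9 h

k = ln(C₁/C₂) / (t₂ − t₁) = ln(3.74/1.40) / (3.08 − 0.451)
  = 0.9826 / 2.629 = 0.3738 h⁻¹
t½ = ln2 / k = 0.693147 / 0.3738 = 1.854 h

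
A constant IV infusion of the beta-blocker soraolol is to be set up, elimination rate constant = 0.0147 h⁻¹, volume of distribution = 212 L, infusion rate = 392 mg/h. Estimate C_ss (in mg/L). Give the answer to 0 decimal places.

126 mg/L

CL = k × Vd = 0.01470 × 212 = 3.116 L/h
At steady state Css = R₀ / CL = 392 / 3.116 = 125.8 mg/L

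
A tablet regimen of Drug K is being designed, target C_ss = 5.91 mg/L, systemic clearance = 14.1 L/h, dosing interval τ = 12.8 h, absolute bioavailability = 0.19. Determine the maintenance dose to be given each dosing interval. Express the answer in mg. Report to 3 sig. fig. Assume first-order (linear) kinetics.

5610 mg

At steady state, F × (Dose/τ) = Css × CL.
Dose = Css × CL × τ / F = 5.91 × 14.10 × 12.8 / 0.19 = 5614 mg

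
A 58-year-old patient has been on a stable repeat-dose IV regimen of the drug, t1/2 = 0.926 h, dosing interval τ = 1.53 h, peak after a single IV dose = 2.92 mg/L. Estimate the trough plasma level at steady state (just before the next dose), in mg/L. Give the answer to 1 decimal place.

k = ln2 / t½ = 0.693147 / 0.926 = 0.7485 h⁻¹
e^(−kτ) = e^(−0.7485 × 1.53) = 0.3182
Accumulation ratio R = 1 / (1 − e^(−kτ)) = 1 / (1 − 0.3182) = 1.467
Steady-state trough = C₀ × R × e^(−kτ) = 2.92 × 1.467 × 0.3182 = 1.363 mg/L

1.4 mg/L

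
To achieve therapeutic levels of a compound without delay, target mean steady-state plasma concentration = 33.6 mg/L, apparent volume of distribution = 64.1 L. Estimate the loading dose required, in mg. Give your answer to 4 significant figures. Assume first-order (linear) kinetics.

2154 mg

LD = Css × Vd = 33.6 × 64.1 = 2154 mg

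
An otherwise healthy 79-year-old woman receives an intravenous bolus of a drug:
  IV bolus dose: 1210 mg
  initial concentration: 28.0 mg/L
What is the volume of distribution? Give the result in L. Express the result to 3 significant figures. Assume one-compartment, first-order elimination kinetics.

Vd = Dose / C₀ = 1210 / 28.0 = 43.21 L

43.2 L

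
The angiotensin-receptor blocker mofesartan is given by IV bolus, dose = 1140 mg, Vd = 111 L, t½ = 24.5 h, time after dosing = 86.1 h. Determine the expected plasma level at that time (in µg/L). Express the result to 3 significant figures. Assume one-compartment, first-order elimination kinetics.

899 µg/L

C₀ = Dose / Vd = 1140 / 111 = 10.27 mg/L
k = ln2 / t½ = 0.693147 / 24.5 = 0.02829 h⁻¹
C = C₀ · e^(−k·t) = 10.27 × e^(−0.02829 × 86.1)
  = 10.27 × 0.08753 = 0.8989 mg/L
Convert: 0.8989 mg/L × 1000 = 898.9 µg/L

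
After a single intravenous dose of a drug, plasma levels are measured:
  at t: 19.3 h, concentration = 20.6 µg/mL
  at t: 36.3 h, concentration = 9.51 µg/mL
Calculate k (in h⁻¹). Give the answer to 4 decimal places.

k = ln(C₁/C₂) / (t₂ − t₁) = ln(20.6/9.51) / (36.3 − 19.3)
  = 0.7729 / 17.00 = 0.04546 h⁻¹

0.0455 h⁻¹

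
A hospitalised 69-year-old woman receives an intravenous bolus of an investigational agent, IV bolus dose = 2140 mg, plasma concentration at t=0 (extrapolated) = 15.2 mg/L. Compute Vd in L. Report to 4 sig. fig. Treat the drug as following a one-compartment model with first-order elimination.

Vd = Dose / C₀ = 2140 / 15.2 = 140.8 L

140.8 L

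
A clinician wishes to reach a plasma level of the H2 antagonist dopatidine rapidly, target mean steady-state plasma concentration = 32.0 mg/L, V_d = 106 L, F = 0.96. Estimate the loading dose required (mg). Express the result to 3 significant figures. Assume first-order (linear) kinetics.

LD = Css × Vd / F = 32.0 × 106 / 0.96 = 3533 mg

3530 mg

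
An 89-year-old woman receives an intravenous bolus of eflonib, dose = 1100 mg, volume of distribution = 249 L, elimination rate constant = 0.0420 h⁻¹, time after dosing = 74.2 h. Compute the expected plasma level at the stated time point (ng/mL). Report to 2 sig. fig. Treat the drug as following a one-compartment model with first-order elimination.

200 ng/mL

C₀ = Dose / Vd = 1100 / 249 = 4.418 mg/L
C = C₀ · e^(−k·t) = 4.418 × e^(−0.04200 × 74.2)
  = 4.418 × 0.04432 = 0.1958 mg/L
Convert: 0.1958 mg/L × 1000 = 195.8 ng/mL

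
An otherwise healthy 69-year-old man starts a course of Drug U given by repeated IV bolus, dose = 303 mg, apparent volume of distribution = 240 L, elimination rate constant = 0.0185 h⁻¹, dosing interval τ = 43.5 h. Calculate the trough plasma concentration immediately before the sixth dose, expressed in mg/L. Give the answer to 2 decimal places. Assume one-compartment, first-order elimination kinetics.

C₀ per dose = Dose / Vd = 303 / 240 = 1.263 mg/L
Fraction remaining after one interval: r = e^(−kτ) = e^(−0.01850 × 43.5) = 0.4472
Before dose 6, 5 doses have been given (aged 1τ, 2τ, 3τ, 4τ, 5τ).
C_trough = C₀ × (r + r² + … + r^5) = C₀ × r(1−r^5)/(1−r)
        = 1.263 × 0.4472 × (1 − 0.01789) / (1 − 0.4472) = 1.003 mg/L

1.00 mg/L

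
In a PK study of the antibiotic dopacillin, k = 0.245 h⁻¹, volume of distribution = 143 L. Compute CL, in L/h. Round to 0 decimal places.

35 L/h

CL = k × Vd = 0.245 × 143 = 35.04 L/h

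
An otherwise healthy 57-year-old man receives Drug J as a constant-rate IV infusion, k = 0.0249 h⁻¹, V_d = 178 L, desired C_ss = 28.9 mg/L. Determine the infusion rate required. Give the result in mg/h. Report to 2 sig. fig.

CL = k × Vd = 0.02490 × 178 = 4.432 L/h
At steady state, infusion rate R₀ = Css × CL = 28.9 × 4.432 = 128.1 mg/h

130 mg/h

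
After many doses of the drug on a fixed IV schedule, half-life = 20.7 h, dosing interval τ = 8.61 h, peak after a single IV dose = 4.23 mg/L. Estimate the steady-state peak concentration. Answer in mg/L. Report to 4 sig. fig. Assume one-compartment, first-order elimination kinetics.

16.89 mg/L

k = ln2 / t½ = 0.693147 / 20.7 = 0.03349 h⁻¹
e^(−kτ) = e^(−0.03349 × 8.61) = 0.7495
Accumulation ratio R = 1 / (1 − e^(−kτ)) = 1 / (1 − 0.7495) = 3.992
Steady-state peak = C₀ × R = 4.23 × 3.992 = 16.89 mg/L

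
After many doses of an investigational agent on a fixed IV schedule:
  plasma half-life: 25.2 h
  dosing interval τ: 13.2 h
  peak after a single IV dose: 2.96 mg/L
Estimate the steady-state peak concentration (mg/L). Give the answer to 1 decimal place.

k = ln2 / t½ = 0.693147 / 25.2 = 0.02751 h⁻¹
e^(−kτ) = e^(−0.02751 × 13.2) = 0.6955
Accumulation ratio R = 1 / (1 − e^(−kτ)) = 1 / (1 − 0.6955) = 3.284
Steady-state peak = C₀ × R = 2.96 × 3.284 = 9.721 mg/L

9.7 mg/L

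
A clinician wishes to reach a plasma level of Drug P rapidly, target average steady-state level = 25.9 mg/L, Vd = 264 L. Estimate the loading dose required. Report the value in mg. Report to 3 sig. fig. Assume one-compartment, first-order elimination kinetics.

LD = Css × Vd = 25.9 × 264 = 6838 mg

6840 mg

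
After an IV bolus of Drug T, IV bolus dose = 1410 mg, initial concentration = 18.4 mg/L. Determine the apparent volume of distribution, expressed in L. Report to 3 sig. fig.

Vd = Dose / C₀ = 1410 / 18.4 = 76.63 L

76.6 L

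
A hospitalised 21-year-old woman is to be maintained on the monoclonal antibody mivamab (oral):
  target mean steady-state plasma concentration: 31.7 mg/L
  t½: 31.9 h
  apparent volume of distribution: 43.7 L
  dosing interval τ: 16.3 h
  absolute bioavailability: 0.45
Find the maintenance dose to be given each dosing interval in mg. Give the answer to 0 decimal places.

k = ln2 / t½ = 0.693147 / 31.9 = 0.02173 h⁻¹
CL = k × Vd = 0.02173 × 43.7 = 0.9496 L/h
At steady state, F × (Dose/τ) = Css × CL.
Dose = Css × CL × τ / F = 31.7 × 0.9496 × 16.3 / 0.45 = 1090 mg

1090 mg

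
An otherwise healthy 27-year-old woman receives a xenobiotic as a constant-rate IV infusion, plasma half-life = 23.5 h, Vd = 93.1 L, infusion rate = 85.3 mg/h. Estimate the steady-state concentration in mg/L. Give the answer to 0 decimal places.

31 mg/L

k = ln2 / t½ = 0.693147 / 23.5 = 0.02950 h⁻¹
CL = k × Vd = 0.02950 × 93.1 = 2.746 L/h
At steady state Css = R₀ / CL = 85.3 / 2.746 = 31.06 mg/L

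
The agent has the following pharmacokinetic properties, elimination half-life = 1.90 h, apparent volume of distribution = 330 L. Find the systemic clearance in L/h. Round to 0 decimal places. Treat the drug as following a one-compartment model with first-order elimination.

k = ln2 / t½ = 0.693147 / 1.90 = 0.3648 h⁻¹
CL = k × Vd = 0.3648 × 330 = 120.4 L/h

120 L/h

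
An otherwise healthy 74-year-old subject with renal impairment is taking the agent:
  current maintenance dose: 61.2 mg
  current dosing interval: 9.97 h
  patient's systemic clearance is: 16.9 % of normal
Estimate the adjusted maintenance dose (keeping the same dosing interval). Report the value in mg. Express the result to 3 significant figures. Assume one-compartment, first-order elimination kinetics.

10.3 mg

To keep the same average steady-state level, dosing rate must scale with clearance.
CL ratio = 16.9 / 100 = 0.1690
New dose (same interval) = 61.2 × 0.1690 = 10.34 mg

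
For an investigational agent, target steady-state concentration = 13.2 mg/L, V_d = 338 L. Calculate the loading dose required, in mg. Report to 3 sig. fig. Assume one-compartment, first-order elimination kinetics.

4460 mg

LD = Css × Vd = 13.2 × 338 = 4462 mg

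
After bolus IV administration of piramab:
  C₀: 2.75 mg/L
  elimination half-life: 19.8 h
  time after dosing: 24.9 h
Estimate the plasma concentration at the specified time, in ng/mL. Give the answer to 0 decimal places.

k = ln2 / t½ = 0.693147 / 19.8 = 0.03501 h⁻¹
C = C₀ · e^(−k·t) = 2.750 × e^(−0.03501 × 24.9)
  = 2.750 × 0.4182 = 1.150 mg/L
Convert: 1.150 mg/L × 1000 = 1150 ng/mL

1150 ng/mL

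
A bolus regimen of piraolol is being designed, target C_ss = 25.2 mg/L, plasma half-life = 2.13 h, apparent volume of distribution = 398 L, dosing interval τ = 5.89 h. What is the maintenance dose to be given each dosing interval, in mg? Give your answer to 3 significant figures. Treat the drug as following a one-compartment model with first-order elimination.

k = ln2 / t½ = 0.693147 / 2.13 = 0.3254 h⁻¹
CL = k × Vd = 0.3254 × 398 = 129.5 L/h
At steady state, Dose/τ = Css × CL.
Dose = Css × CL × τ = 25.2 × 129.5 × 5.89 = 19220 mg

19200 mg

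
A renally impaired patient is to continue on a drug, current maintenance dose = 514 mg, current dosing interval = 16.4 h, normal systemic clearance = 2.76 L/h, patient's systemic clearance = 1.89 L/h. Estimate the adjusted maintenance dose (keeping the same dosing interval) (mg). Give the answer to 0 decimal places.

To keep the same average steady-state level, dosing rate must scale with clearance.
CL ratio = 1.89 / 2.76 = 0.6848
New dose (same interval) = 514 × 0.6848 = 352.0 mg

352 mg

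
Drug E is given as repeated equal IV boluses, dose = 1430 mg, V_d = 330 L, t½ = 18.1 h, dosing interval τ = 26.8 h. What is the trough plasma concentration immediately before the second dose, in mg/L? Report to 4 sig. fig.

C₀ per dose = Dose / Vd = 1430 / 330 = 4.333 mg/L
k = ln2 / t½ = 0.693147 / 18.1 = 0.03830 h⁻¹
Fraction remaining after one interval: r = e^(−kτ) = e^(−0.03830 × 26.8) = 0.3583
Before dose 2, 1 dose has been given (aged 1τ).
C_trough = C₀ × r = 4.333 × 0.3583 = 1.553 mg/L

1.553 mg/L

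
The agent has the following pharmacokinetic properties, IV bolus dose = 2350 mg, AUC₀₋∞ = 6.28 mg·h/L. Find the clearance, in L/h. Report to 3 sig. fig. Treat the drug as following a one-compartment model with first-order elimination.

CL = Dose / AUC = 2350 / 6.28 = 374.2 L/h

374 L/h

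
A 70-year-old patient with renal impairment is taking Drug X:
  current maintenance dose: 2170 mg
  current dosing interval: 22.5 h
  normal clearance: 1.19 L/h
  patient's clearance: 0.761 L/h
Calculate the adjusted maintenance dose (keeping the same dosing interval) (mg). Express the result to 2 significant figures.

1400 mg

To keep the same average steady-state level, dosing rate must scale with clearance.
CL ratio = 0.761 / 1.19 = 0.6395
New dose (same interval) = 2170 × 0.6395 = 1388 mg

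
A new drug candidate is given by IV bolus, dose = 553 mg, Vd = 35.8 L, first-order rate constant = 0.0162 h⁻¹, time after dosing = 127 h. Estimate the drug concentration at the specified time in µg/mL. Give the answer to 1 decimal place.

C₀ = Dose / Vd = 553.0 / 35.8 = 15.45 mg/L
C = C₀ · e^(−k·t) = 15.45 × e^(−0.01620 × 127)
  = 15.45 × 0.1278 = 1.975 mg/L
(1.975 mg/L = 1.975 µg/mL)

2.0 µg/mL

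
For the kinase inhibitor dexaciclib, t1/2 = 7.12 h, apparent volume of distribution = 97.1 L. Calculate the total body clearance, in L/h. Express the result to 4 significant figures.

k = ln2 / t½ = 0.693147 / 7.12 = 0.09735 h⁻¹
CL = k × Vd = 0.09735 × 97.1 = 9.453 L/h

9.453 L/h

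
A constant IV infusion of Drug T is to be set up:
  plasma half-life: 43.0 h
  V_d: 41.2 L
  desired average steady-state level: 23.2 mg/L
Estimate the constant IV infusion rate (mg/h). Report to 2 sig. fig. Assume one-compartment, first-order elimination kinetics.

k = ln2 / t½ = 0.693147 / 43.0 = 0.01612 h⁻¹
CL = k × Vd = 0.01612 × 41.2 = 0.6641 L/h
At steady state, infusion rate R₀ = Css × CL = 23.2 × 0.6641 = 15.41 mg/h

15 mg/h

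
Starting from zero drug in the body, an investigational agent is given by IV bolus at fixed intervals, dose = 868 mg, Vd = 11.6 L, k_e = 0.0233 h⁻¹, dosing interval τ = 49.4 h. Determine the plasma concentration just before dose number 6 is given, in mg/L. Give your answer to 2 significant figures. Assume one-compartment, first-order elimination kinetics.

C₀ per dose = Dose / Vd = 868 / 11.6 = 74.83 mg/L
Fraction remaining after one interval: r = e^(−kτ) = e^(−0.02330 × 49.4) = 0.3163
Before dose 6, 5 doses have been given (aged 1τ, 2τ, 3τ, 4τ, 5τ).
C_trough = C₀ × (r + r² + … + r^5) = C₀ × r(1−r^5)/(1−r)
        = 74.83 × 0.3163 × (1 − 0.003166) / (1 − 0.3163) = 34.51 mg/L

35 mg/L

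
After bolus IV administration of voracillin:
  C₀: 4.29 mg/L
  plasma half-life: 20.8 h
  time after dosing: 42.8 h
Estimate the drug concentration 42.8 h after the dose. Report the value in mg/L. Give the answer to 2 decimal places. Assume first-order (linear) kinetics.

k = ln2 / t½ = 0.693147 / 20.8 = 0.03332 h⁻¹
C = C₀ · e^(−k·t) = 4.290 × e^(−0.03332 × 42.8)
  = 4.290 × 0.2402 = 1.030 mg/L

1.03 mg/L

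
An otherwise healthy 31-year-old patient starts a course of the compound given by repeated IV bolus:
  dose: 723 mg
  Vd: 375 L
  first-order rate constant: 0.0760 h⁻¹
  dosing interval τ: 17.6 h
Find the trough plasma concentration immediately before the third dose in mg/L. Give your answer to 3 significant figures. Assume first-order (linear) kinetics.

C₀ per dose = Dose / Vd = 723 / 375 = 1.928 mg/L
Fraction remaining after one interval: r = e^(−kτ) = e^(−0.07600 × 17.6) = 0.2625
Before dose 3, 2 doses have been given (aged 1τ, 2τ).
C_trough = C₀ × (r + r²) = 1.928 × (0.2625 + 0.06891) = 0.6390 mg/L

0.639 mg/L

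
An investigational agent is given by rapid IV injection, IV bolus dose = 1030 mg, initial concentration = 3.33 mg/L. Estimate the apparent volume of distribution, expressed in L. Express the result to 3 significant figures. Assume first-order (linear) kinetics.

Vd = Dose / C₀ = 1030 / 3.33 = 309.3 L

309 L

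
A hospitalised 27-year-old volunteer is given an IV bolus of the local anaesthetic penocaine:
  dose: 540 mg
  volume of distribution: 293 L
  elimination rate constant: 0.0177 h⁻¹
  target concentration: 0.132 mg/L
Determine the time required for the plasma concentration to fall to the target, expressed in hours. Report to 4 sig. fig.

148.9 h

C₀ = Dose / Vd = 540.0 / 293 = 1.843 mg/L
t = ln(C₀ / C) / k = ln(1.843 / 0.132) / 0.01770
  = ln(13.96) / 0.01770 = 2.636 / 0.01770 = 148.9 h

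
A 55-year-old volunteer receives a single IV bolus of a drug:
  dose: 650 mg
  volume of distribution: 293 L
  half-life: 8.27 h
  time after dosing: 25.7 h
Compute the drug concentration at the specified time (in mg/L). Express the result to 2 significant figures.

C₀ = Dose / Vd = 650.0 / 293 = 2.218 mg/L
k = ln2 / t½ = 0.693147 / 8.27 = 0.08381 h⁻¹
C = C₀ · e^(−k·t) = 2.218 × e^(−0.08381 × 25.7)
  = 2.218 × 0.1160 = 0.2573 mg/L

0.26 mg/L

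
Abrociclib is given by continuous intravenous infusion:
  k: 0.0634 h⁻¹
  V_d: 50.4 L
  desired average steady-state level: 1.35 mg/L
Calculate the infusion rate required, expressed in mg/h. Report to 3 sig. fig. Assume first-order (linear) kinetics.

CL = k × Vd = 0.06340 × 50.4 = 3.195 L/h
At steady state, infusion rate R₀ = Css × CL = 1.35 × 3.195 = 4.313 mg/h

4.31 mg/h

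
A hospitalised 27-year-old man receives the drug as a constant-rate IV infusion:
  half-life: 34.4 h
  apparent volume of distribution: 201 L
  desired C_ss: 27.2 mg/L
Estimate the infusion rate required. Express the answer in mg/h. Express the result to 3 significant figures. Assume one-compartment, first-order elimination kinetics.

k = ln2 / t½ = 0.693147 / 34.4 = 0.02015 h⁻¹
CL = k × Vd = 0.02015 × 201 = 4.050 L/h
At steady state, infusion rate R₀ = Css × CL = 27.2 × 4.050 = 110.2 mg/h

110 mg/h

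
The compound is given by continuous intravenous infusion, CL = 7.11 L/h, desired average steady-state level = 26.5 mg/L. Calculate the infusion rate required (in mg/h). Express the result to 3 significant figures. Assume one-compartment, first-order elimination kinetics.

188 mg/h

At steady state, infusion rate R₀ = Css × CL = 26.5 × 7.110 = 188.4 mg/h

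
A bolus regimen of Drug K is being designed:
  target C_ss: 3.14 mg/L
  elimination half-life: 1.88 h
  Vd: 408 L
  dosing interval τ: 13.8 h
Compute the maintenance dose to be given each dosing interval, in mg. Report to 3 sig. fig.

6520 mg

k = ln2 / t½ = 0.693147 / 1.88 = 0.3687 h⁻¹
CL = k × Vd = 0.3687 × 408 = 150.4 L/h
At steady state, Dose/τ = Css × CL.
Dose = Css × CL × τ = 3.14 × 150.4 × 13.8 = 6517 mg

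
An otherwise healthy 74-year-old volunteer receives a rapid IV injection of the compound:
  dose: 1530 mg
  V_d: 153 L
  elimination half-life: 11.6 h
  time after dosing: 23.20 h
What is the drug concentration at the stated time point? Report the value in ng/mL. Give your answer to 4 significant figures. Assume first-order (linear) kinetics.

2500 ng/mL

C₀ = Dose / Vd = 1530 / 153 = 10.00 mg/L
k = ln2 / t½ = 0.693147 / 11.6 = 0.05975 h⁻¹
t / t½ = 23.20 / 11.6 = 2 half-lives
C = C₀ × (1/2)^2 = 10.00 × 0.2500 = 2.500 mg/L
Convert: 2.500 mg/L × 1000 = 2500 ng/mL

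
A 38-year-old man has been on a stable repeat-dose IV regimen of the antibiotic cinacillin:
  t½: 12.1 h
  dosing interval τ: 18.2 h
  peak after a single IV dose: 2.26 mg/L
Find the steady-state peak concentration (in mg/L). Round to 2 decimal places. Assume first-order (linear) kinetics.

3.49 mg/L

k = ln2 / t½ = 0.693147 / 12.1 = 0.05728 h⁻¹
e^(−kτ) = e^(−0.05728 × 18.2) = 0.3526
Accumulation ratio R = 1 / (1 − e^(−kτ)) = 1 / (1 − 0.3526) = 1.545
Steady-state peak = C₀ × R = 2.26 × 1.545 = 3.492 mg/L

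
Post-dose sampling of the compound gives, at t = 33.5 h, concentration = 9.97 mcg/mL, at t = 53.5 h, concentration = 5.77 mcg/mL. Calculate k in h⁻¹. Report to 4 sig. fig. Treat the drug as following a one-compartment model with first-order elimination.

0.02735 h⁻¹

k = ln(C₁/C₂) / (t₂ − t₁) = ln(9.97/5.77) / (53.5 − 33.5)
  = 0.5469 / 20.00 = 0.02735 h⁻¹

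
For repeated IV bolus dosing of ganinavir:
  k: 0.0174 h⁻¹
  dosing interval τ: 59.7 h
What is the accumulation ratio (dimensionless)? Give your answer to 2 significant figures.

1.5

e^(−kτ) = e^(−0.01740 × 59.7) = 0.3539
Accumulation ratio R = 1 / (1 − e^(−kτ)) = 1 / (1 − 0.3539) = 1.548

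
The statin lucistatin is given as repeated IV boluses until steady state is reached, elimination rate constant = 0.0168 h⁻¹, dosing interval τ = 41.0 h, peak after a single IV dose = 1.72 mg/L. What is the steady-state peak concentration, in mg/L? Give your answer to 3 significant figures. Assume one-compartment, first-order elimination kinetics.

e^(−kτ) = e^(−0.01680 × 41.0) = 0.5022
Accumulation ratio R = 1 / (1 − e^(−kτ)) = 1 / (1 − 0.5022) = 2.009
Steady-state peak = C₀ × R = 1.72 × 2.009 = 3.455 mg/L

3.46 mg/L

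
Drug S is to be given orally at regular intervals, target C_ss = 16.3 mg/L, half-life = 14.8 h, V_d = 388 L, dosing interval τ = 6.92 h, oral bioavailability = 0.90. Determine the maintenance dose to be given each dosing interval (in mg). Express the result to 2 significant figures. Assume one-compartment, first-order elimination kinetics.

2300 mg

k = ln2 / t½ = 0.693147 / 14.8 = 0.04683 h⁻¹
CL = k × Vd = 0.04683 × 388 = 18.17 L/h
At steady state, F × (Dose/τ) = Css × CL.
Dose = Css × CL × τ / F = 16.3 × 18.17 × 6.92 / 0.90 = 2277 mg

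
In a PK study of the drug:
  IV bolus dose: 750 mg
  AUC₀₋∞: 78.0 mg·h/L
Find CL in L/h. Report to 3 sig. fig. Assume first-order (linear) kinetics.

CL = Dose / AUC = 750 / 78.0 = 9.615 L/h

9.62 L/h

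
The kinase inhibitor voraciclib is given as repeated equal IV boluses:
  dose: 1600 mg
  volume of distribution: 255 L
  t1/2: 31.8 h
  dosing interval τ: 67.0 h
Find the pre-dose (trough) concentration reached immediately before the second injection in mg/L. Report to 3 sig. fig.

C₀ per dose = Dose / Vd = 1600 / 255 = 6.275 mg/L
k = ln2 / t½ = 0.693147 / 31.8 = 0.02180 h⁻¹
Fraction remaining after one interval: r = e^(−kτ) = e^(−0.02180 × 67.0) = 0.2321
Before dose 2, 1 dose has been given (aged 1τ).
C_trough = C₀ × r = 6.275 × 0.2321 = 1.456 mg/L

1.46 mg/L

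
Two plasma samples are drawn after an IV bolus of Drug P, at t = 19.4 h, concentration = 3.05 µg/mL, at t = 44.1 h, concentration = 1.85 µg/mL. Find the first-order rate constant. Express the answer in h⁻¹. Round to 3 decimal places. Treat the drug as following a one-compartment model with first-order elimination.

0.020 h⁻¹

k = ln(C₁/C₂) / (t₂ − t₁) = ln(3.05/1.85) / (44.1 − 19.4)
  = 0.5000 / 24.70 = 0.02024 h⁻¹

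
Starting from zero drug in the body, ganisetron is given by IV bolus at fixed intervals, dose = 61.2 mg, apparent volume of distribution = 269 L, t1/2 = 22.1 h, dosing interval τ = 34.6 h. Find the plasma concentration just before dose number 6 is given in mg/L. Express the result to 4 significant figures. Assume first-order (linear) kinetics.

C₀ per dose = Dose / Vd = 61.2 / 269 = 0.2275 mg/L
k = ln2 / t½ = 0.693147 / 22.1 = 0.03136 h⁻¹
Fraction remaining after one interval: r = e^(−kτ) = e^(−0.03136 × 34.6) = 0.3379
Before dose 6, 5 doses have been given (aged 1τ, 2τ, 3τ, 4τ, 5τ).
C_trough = C₀ × (r + r² + … + r^5) = C₀ × r(1−r^5)/(1−r)
        = 0.2275 × 0.3379 × (1 − 0.004405) / (1 − 0.3379) = 0.1156 mg/L

0.1156 mg/L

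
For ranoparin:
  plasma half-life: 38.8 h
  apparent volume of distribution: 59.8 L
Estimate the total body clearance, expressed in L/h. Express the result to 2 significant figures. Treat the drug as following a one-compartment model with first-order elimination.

1.1 L/h

k = ln2 / t½ = 0.693147 / 38.8 = 0.01786 h⁻¹
CL = k × Vd = 0.01786 × 59.8 = 1.068 L/h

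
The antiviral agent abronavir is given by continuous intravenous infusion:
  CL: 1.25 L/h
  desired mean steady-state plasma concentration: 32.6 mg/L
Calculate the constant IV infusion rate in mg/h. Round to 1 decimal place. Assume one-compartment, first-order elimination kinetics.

40.8 mg/h

At steady state, infusion rate R₀ = Css × CL = 32.6 × 1.250 = 40.75 mg/h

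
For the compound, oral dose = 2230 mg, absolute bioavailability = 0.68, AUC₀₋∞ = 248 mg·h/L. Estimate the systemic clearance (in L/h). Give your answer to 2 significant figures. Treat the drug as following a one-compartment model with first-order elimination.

6.1 L/h

CL = F·Dose / AUC = 0.68 × 2230 / 248 = 6.115 L/h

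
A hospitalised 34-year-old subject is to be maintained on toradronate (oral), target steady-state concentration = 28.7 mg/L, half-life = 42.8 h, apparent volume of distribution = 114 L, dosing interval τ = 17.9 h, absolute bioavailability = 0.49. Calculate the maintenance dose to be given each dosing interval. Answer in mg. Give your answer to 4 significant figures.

k = ln2 / t½ = 0.693147 / 42.8 = 0.01620 h⁻¹
CL = k × Vd = 0.01620 × 114 = 1.847 L/h
At steady state, F × (Dose/τ) = Css × CL.
Dose = Css × CL × τ / F = 28.7 × 1.847 × 17.9 / 0.49 = 1936 mg

1936 mg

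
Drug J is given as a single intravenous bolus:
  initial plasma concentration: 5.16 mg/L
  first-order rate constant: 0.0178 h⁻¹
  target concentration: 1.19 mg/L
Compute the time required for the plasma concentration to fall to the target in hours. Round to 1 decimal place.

82.4 h

t = ln(C₀ / C) / k = ln(5.160 / 1.19) / 0.01780
  = ln(4.336) / 0.01780 = 1.467 / 0.01780 = 82.42 h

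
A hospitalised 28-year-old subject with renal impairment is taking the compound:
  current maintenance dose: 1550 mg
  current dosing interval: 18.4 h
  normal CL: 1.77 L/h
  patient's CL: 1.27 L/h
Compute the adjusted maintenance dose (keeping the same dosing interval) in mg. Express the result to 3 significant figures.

1110 mg

To keep the same average steady-state level, dosing rate must scale with clearance.
CL ratio = 1.27 / 1.77 = 0.7175
New dose (same interval) = 1550 × 0.7175 = 1112 mg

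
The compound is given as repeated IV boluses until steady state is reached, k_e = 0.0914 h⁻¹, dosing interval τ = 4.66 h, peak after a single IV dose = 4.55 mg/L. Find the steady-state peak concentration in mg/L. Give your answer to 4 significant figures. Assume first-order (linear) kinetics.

e^(−kτ) = e^(−0.09140 × 4.66) = 0.6532
Accumulation ratio R = 1 / (1 − e^(−kτ)) = 1 / (1 − 0.6532) = 2.884
Steady-state peak = C₀ × R = 4.55 × 2.884 = 13.12 mg/L

13.12 mg/L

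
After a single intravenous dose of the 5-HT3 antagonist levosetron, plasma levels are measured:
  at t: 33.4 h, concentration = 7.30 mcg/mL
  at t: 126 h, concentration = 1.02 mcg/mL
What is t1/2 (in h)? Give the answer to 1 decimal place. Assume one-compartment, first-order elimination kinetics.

32.6 h

k = ln(C₁/C₂) / (t₂ − t₁) = ln(7.30/1.02) / (126 − 33.4)
  = 1.968 / 92.60 = 0.02125 h⁻¹
t½ = ln2 / k = 0.693147 / 0.02125 = 32.62 h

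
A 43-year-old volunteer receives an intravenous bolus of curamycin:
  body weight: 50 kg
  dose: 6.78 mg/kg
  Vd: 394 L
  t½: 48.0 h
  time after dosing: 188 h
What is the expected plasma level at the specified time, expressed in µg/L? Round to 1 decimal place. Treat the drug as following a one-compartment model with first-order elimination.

57.0 µg/L

Total dose = 6.78 × 50 = 339.0 mg
C₀ = Dose / Vd = 339.0 / 394 = 0.8604 mg/L
k = ln2 / t½ = 0.693147 / 48.0 = 0.01444 h⁻¹
C = C₀ · e^(−k·t) = 0.8604 × e^(−0.01444 × 188)
  = 0.8604 × 0.06622 = 0.05698 mg/L
Convert: 0.05698 mg/L × 1000 = 56.98 µg/L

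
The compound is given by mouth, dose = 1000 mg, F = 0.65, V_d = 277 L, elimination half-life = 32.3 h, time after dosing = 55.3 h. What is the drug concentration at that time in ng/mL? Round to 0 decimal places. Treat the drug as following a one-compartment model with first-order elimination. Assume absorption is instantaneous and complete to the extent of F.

716 ng/mL

Amount reaching circulation = F × Dose = 0.65 × 1000 = 650.0 mg
C₀ = F·Dose / Vd = 650.0 / 277 = 2.347 mg/L
k = ln2 / t½ = 0.693147 / 32.3 = 0.02146 h⁻¹
C = C₀ · e^(−k·t) = 2.347 × e^(−0.02146 × 55.3)
  = 2.347 × 0.3052 = 0.7163 mg/L
Convert: 0.7163 mg/L × 1000 = 716.3 ng/mL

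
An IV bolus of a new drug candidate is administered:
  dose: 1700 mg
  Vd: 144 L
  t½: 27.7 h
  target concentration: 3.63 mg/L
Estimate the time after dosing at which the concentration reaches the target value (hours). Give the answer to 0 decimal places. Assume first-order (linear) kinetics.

C₀ = Dose / Vd = 1700 / 144 = 11.81 mg/L
k = ln2 / t½ = 0.693147 / 27.7 = 0.02502 h⁻¹
t = ln(C₀ / C) / k = ln(11.81 / 3.63) / 0.02502
  = ln(3.253) / 0.02502 = 1.180 / 0.02502 = 47.16 h

47 h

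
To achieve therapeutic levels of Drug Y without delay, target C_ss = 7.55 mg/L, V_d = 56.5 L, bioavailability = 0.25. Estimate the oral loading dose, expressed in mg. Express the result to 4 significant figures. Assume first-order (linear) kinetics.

LD = Css × Vd / F = 7.55 × 56.5 / 0.25 = 1706 mg

1706 mg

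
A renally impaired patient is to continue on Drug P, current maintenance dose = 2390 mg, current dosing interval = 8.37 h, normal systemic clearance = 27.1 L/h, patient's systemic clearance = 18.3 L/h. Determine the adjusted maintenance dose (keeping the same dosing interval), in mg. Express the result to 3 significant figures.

1610 mg

To keep the same average steady-state level, dosing rate must scale with clearance.
CL ratio = 18.3 / 27.1 = 0.6753
New dose (same interval) = 2390 × 0.6753 = 1614 mg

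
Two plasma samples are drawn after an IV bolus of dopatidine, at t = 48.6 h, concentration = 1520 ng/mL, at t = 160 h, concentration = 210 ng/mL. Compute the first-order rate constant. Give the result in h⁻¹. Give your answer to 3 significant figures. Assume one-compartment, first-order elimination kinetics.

0.0178 h⁻¹

k = ln(C₁/C₂) / (t₂ − t₁) = ln(1520/210) / (160 − 48.6)
  = 1.979 / 111.4 = 0.01776 h⁻¹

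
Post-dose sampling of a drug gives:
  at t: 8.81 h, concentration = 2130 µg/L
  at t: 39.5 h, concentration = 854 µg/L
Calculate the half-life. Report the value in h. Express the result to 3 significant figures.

k = ln(C₁/C₂) / (t₂ − t₁) = ln(2130/854) / (39.5 − 8.81)
  = 0.9139 / 30.69 = 0.02978 h⁻¹
t½ = ln2 / k = 0.693147 / 0.02978 = 23.28 h

23.3 h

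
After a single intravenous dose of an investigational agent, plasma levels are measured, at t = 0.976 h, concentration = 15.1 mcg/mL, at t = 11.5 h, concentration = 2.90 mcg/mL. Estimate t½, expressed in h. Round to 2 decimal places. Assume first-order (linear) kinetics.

4.42 h

k = ln(C₁/C₂) / (t₂ − t₁) = ln(15.1/2.90) / (11.5 − 0.976)
  = 1.650 / 10.52 = 0.1568 h⁻¹
t½ = ln2 / k = 0.693147 / 0.1568 = 4.421 h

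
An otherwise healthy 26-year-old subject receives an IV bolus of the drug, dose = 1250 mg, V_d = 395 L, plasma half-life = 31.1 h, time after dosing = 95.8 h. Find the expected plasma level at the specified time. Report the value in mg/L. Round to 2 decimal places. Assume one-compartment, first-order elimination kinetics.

C₀ = Dose / Vd = 1250 / 395 = 3.165 mg/L
k = ln2 / t½ = 0.693147 / 31.1 = 0.02229 h⁻¹
C = C₀ · e^(−k·t) = 3.165 × e^(−0.02229 × 95.8)
  = 3.165 × 0.1182 = 0.3741 mg/L

0.37 mg/L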